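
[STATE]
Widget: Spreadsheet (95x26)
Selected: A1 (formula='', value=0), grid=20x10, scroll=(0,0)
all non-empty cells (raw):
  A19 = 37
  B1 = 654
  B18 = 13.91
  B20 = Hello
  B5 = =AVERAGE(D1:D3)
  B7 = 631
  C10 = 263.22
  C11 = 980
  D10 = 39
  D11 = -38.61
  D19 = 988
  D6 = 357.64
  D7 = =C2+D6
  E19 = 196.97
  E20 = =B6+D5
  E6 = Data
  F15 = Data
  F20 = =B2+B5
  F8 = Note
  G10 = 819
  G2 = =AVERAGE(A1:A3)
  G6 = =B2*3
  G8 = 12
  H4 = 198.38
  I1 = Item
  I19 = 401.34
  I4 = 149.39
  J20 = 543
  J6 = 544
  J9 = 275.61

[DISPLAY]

A1:                                                                                            
       A       B       C       D       E       F       G       H       I       J               
-----------------------------------------------------------------------------------------------
  1      [0]     654       0       0       0       0       0       0Item           0           
  2        0       0       0       0       0       0       0       0       0       0           
  3        0       0       0       0       0       0       0       0       0       0           
  4        0       0       0       0       0       0       0  198.38  149.39       0           
  5        0       0       0       0       0       0       0       0       0       0           
  6        0       0       0  357.64Data           0       0       0       0     544           
  7        0     631       0  357.64       0       0       0       0       0       0           
  8        0       0       0       0       0Note          12       0       0       0           
  9        0       0       0       0       0       0       0       0       0  275.61           
 10        0       0  263.22      39       0       0     819       0       0       0           
 11        0       0     980  -38.61       0       0       0       0       0       0           
 12        0       0       0       0       0       0       0       0       0       0           
 13        0       0       0       0       0       0       0       0       0       0           
 14        0       0       0       0       0       0       0       0       0       0           
 15        0       0       0       0       0Data           0       0       0       0           
 16        0       0       0       0       0       0       0       0       0       0           
 17        0       0       0       0       0       0       0       0       0       0           
 18        0   13.91       0       0       0       0       0       0       0       0           
 19       37       0       0     988  196.97       0       0       0  401.34       0           
 20        0Hello          0       0       0       0       0       0       0     543           
                                                                                               
                                                                                               
                                                                                               


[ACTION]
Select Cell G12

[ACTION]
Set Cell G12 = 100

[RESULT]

G12: 100                                                                                       
       A       B       C       D       E       F       G       H       I       J               
-----------------------------------------------------------------------------------------------
  1        0     654       0       0       0       0       0       0Item           0           
  2        0       0       0       0       0       0       0       0       0       0           
  3        0       0       0       0       0       0       0       0       0       0           
  4        0       0       0       0       0       0       0  198.38  149.39       0           
  5        0       0       0       0       0       0       0       0       0       0           
  6        0       0       0  357.64Data           0       0       0       0     544           
  7        0     631       0  357.64       0       0       0       0       0       0           
  8        0       0       0       0       0Note          12       0       0       0           
  9        0       0       0       0       0       0       0       0       0  275.61           
 10        0       0  263.22      39       0       0     819       0       0       0           
 11        0       0     980  -38.61       0       0       0       0       0       0           
 12        0       0       0       0       0       0   [100]       0       0       0           
 13        0       0       0       0       0       0       0       0       0       0           
 14        0       0       0       0       0       0       0       0       0       0           
 15        0       0       0       0       0Data           0       0       0       0           
 16        0       0       0       0       0       0       0       0       0       0           
 17        0       0       0       0       0       0       0       0       0       0           
 18        0   13.91       0       0       0       0       0       0       0       0           
 19       37       0       0     988  196.97       0       0       0  401.34       0           
 20        0Hello          0       0       0       0       0       0       0     543           
                                                                                               
                                                                                               
                                                                                               


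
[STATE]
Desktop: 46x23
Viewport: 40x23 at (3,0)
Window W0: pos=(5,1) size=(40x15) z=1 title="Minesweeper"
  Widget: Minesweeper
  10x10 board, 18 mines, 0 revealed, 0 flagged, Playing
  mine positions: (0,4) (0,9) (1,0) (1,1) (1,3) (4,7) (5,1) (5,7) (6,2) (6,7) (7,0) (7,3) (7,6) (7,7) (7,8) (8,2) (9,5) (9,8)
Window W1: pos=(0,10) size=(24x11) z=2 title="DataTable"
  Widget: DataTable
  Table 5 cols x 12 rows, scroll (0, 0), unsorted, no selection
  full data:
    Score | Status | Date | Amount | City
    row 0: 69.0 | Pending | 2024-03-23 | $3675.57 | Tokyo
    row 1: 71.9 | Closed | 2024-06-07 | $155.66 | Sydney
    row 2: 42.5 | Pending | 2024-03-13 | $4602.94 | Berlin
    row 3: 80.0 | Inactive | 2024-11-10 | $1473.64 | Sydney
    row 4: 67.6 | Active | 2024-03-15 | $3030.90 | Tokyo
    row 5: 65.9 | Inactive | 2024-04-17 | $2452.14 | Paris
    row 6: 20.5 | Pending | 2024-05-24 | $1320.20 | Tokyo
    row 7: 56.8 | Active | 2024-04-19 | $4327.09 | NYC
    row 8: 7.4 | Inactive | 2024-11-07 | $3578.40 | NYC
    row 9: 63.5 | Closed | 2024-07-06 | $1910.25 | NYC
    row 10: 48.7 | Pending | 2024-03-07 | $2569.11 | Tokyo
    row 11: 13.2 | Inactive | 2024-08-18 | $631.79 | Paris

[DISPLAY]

                                        
  ┏━━━━━━━━━━━━━━━━━━━━━━━━━━━━━━━━━━━━━
  ┃ Minesweeper                         
  ┠─────────────────────────────────────
  ┃■■■■■■■■■■                           
  ┃■■■■■■■■■■                           
  ┃■■■■■■■■■■                           
  ┃■■■■■■■■■■                           
  ┃■■■■■■■■■■                           
  ┃■■■■■■■■■■                           
━━━━━━━━━━━━━━━━━━━━┓                   
ataTable            ┃                   
────────────────────┨                   
ore│Status  │Date   ┃                   
───┼────────┼───────┃                   
.0 │Pending │2024-03┃━━━━━━━━━━━━━━━━━━━
.9 │Closed  │2024-06┃                   
.5 │Pending │2024-03┃                   
.0 │Inactive│2024-11┃                   
.6 │Active  │2024-03┃                   
━━━━━━━━━━━━━━━━━━━━┛                   
                                        
                                        


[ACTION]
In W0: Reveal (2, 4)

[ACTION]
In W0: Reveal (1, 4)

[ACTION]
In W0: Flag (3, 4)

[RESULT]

                                        
  ┏━━━━━━━━━━━━━━━━━━━━━━━━━━━━━━━━━━━━━
  ┃ Minesweeper                         
  ┠─────────────────────────────────────
  ┃■■■■■■■■■■                           
  ┃■■■■2■■■■■                           
  ┃■■■■1■■■■■                           
  ┃■■■■⚑■■■■■                           
  ┃■■■■■■■■■■                           
  ┃■■■■■■■■■■                           
━━━━━━━━━━━━━━━━━━━━┓                   
ataTable            ┃                   
────────────────────┨                   
ore│Status  │Date   ┃                   
───┼────────┼───────┃                   
.0 │Pending │2024-03┃━━━━━━━━━━━━━━━━━━━
.9 │Closed  │2024-06┃                   
.5 │Pending │2024-03┃                   
.0 │Inactive│2024-11┃                   
.6 │Active  │2024-03┃                   
━━━━━━━━━━━━━━━━━━━━┛                   
                                        
                                        


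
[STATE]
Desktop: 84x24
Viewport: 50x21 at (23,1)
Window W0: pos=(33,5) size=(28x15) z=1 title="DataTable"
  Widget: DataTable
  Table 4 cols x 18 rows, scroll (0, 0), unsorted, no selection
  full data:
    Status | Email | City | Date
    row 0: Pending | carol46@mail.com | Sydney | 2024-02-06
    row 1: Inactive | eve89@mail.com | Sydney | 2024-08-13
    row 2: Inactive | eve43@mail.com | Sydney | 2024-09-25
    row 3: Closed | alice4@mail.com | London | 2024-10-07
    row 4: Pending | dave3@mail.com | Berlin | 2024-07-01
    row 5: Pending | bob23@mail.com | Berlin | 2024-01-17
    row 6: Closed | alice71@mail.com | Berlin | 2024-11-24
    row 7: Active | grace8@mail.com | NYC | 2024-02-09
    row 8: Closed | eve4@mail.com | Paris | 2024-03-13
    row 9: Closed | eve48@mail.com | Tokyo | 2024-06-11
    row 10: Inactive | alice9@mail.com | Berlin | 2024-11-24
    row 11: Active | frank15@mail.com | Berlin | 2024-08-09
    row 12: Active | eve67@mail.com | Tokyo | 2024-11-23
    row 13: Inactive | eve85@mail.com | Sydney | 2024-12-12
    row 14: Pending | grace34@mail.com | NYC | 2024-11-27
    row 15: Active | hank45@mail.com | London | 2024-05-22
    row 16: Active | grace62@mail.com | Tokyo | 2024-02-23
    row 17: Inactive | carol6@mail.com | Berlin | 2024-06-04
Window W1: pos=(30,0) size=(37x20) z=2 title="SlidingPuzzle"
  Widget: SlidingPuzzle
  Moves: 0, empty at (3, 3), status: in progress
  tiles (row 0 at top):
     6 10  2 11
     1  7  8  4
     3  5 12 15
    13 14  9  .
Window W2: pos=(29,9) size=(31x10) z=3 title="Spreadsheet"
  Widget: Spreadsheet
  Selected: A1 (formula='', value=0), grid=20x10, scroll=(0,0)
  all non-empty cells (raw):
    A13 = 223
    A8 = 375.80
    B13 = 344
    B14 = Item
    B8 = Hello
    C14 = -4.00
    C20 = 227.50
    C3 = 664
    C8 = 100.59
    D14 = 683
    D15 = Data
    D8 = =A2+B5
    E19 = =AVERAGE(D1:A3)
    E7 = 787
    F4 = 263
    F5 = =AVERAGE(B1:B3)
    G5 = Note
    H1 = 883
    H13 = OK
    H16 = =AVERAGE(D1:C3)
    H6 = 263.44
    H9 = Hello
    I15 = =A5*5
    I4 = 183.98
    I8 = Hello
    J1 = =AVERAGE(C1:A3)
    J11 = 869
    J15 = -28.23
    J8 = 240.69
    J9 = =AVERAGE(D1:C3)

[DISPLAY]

       ┃ SlidingPuzzle                     ┃      
       ┠───────────────────────────────────┨      
       ┃┌────┬────┬────┬────┐              ┃      
       ┃│  6 │ 10 │  2 │ 11 │              ┃      
       ┃├────┼────┼────┼────┤              ┃      
       ┃│  1 │  7 │  8 │  4 │              ┃      
       ┃├────┼────┼────┼────┤              ┃      
       ┃│  3 │  5 │ 12 │ 15 │              ┃      
      ┏━━━━━━━━━━━━━━━━━━━━━━━━━━━━━┓      ┃      
      ┃ Spreadsheet                 ┃      ┃      
      ┠─────────────────────────────┨      ┃      
      ┃A1:                          ┃      ┃      
      ┃       A       B       C     ┃      ┃      
      ┃-----------------------------┃      ┃      
      ┃  1      [0]       0       0 ┃      ┃      
      ┃  2        0       0       0 ┃      ┃      
      ┃  3        0       0     664 ┃      ┃      
      ┗━━━━━━━━━━━━━━━━━━━━━━━━━━━━━┛      ┃      
       ┗━━━━━━━━━━━━━━━━━━━━━━━━━━━━━━━━━━━┛      
                                                  
                                                  


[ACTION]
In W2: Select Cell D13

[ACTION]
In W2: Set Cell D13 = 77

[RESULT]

       ┃ SlidingPuzzle                     ┃      
       ┠───────────────────────────────────┨      
       ┃┌────┬────┬────┬────┐              ┃      
       ┃│  6 │ 10 │  2 │ 11 │              ┃      
       ┃├────┼────┼────┼────┤              ┃      
       ┃│  1 │  7 │  8 │  4 │              ┃      
       ┃├────┼────┼────┼────┤              ┃      
       ┃│  3 │  5 │ 12 │ 15 │              ┃      
      ┏━━━━━━━━━━━━━━━━━━━━━━━━━━━━━┓      ┃      
      ┃ Spreadsheet                 ┃      ┃      
      ┠─────────────────────────────┨      ┃      
      ┃D13: 77                      ┃      ┃      
      ┃       A       B       C     ┃      ┃      
      ┃-----------------------------┃      ┃      
      ┃  1        0       0       0 ┃      ┃      
      ┃  2        0       0       0 ┃      ┃      
      ┃  3        0       0     664 ┃      ┃      
      ┗━━━━━━━━━━━━━━━━━━━━━━━━━━━━━┛      ┃      
       ┗━━━━━━━━━━━━━━━━━━━━━━━━━━━━━━━━━━━┛      
                                                  
                                                  


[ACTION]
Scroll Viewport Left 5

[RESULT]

            ┃ SlidingPuzzle                     ┃ 
            ┠───────────────────────────────────┨ 
            ┃┌────┬────┬────┬────┐              ┃ 
            ┃│  6 │ 10 │  2 │ 11 │              ┃ 
            ┃├────┼────┼────┼────┤              ┃ 
            ┃│  1 │  7 │  8 │  4 │              ┃ 
            ┃├────┼────┼────┼────┤              ┃ 
            ┃│  3 │  5 │ 12 │ 15 │              ┃ 
           ┏━━━━━━━━━━━━━━━━━━━━━━━━━━━━━┓      ┃ 
           ┃ Spreadsheet                 ┃      ┃ 
           ┠─────────────────────────────┨      ┃ 
           ┃D13: 77                      ┃      ┃ 
           ┃       A       B       C     ┃      ┃ 
           ┃-----------------------------┃      ┃ 
           ┃  1        0       0       0 ┃      ┃ 
           ┃  2        0       0       0 ┃      ┃ 
           ┃  3        0       0     664 ┃      ┃ 
           ┗━━━━━━━━━━━━━━━━━━━━━━━━━━━━━┛      ┃ 
            ┗━━━━━━━━━━━━━━━━━━━━━━━━━━━━━━━━━━━┛ 
                                                  
                                                  


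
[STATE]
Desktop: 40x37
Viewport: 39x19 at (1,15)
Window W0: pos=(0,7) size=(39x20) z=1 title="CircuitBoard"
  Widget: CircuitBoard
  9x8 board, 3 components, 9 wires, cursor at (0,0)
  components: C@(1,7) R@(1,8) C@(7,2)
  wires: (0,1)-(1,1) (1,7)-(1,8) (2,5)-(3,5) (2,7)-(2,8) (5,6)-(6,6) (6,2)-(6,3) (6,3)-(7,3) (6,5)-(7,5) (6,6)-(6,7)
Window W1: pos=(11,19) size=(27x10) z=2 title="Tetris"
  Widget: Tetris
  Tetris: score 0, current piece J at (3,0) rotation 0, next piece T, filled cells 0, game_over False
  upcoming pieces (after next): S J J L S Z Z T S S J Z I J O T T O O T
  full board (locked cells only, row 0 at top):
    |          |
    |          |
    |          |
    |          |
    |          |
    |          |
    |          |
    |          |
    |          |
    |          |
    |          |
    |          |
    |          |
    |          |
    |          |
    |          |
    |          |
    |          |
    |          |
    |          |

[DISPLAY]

2                       ·       · ─ ·┃ 
                        │            ┃ 
3                       ·            ┃ 
                                     ┃ 
4         ┏━━━━━━━━━━━━━━━━━━━━━━━━━┓┃ 
          ┃ Tetris                  ┃┃ 
5         ┠─────────────────────────┨┃ 
          ┃          │Next:         ┃┃ 
6         ┃          │ ▒            ┃┃ 
          ┃          │▒▒▒           ┃┃ 
7         ┃          │              ┃┃ 
━━━━━━━━━━┃          │              ┃┛ 
          ┃          │              ┃  
          ┗━━━━━━━━━━━━━━━━━━━━━━━━━┛  
                                       
                                       
                                       
                                       
                                       


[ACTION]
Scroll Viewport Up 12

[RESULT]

                                       
                                       
                                       
                                       
━━━━━━━━━━━━━━━━━━━━━━━━━━━━━━━━━━━━━┓ 
 CircuitBoard                        ┃ 
─────────────────────────────────────┨ 
   0 1 2 3 4 5 6 7 8                 ┃ 
0  [.]  ·                            ┃ 
        │                            ┃ 
1       ·                       C ─ R┃ 
                                     ┃ 
2                       ·       · ─ ·┃ 
                        │            ┃ 
3                       ·            ┃ 
                                     ┃ 
4         ┏━━━━━━━━━━━━━━━━━━━━━━━━━┓┃ 
          ┃ Tetris                  ┃┃ 
5         ┠─────────────────────────┨┃ 


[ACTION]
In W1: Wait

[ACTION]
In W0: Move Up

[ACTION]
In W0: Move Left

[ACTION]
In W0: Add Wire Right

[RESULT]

                                       
                                       
                                       
                                       
━━━━━━━━━━━━━━━━━━━━━━━━━━━━━━━━━━━━━┓ 
 CircuitBoard                        ┃ 
─────────────────────────────────────┨ 
   0 1 2 3 4 5 6 7 8                 ┃ 
0  [.]─ ·                            ┃ 
        │                            ┃ 
1       ·                       C ─ R┃ 
                                     ┃ 
2                       ·       · ─ ·┃ 
                        │            ┃ 
3                       ·            ┃ 
                                     ┃ 
4         ┏━━━━━━━━━━━━━━━━━━━━━━━━━┓┃ 
          ┃ Tetris                  ┃┃ 
5         ┠─────────────────────────┨┃ 


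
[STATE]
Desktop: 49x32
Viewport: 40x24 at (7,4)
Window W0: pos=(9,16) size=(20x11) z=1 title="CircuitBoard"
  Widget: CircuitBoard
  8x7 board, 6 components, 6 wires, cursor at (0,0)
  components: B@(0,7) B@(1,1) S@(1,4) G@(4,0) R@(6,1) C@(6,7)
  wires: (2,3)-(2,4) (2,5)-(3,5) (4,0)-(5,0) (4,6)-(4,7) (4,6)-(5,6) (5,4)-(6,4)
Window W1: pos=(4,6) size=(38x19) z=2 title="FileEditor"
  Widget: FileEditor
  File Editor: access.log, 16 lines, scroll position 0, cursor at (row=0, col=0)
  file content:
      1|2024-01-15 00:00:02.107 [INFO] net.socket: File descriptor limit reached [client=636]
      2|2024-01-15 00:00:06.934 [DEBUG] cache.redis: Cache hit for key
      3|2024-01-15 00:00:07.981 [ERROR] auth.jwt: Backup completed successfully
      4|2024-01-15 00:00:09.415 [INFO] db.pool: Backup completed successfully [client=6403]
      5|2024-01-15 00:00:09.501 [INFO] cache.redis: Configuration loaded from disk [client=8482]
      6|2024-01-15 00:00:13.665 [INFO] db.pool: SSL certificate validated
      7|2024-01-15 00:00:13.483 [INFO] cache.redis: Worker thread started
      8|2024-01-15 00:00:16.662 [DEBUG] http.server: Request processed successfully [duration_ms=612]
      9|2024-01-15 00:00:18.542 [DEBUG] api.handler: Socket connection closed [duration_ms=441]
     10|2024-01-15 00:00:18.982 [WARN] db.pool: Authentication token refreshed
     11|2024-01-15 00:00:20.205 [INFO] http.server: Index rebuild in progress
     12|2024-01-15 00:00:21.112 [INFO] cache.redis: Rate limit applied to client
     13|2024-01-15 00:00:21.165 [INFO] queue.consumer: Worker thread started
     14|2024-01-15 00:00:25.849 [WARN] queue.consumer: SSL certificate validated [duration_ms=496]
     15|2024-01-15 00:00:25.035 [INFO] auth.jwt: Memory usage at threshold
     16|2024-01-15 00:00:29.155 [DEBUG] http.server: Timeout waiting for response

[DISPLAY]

                                        
                                        
━━━━━━━━━━━━━━━━━━━━━━━━━━━━━━━━━━┓     
ileEditor                         ┃     
──────────────────────────────────┨     
24-01-15 00:00:02.107 [INFO] net.▲┃     
24-01-15 00:00:06.934 [DEBUG] cac█┃     
24-01-15 00:00:07.981 [ERROR] aut░┃     
24-01-15 00:00:09.415 [INFO] db.p░┃     
24-01-15 00:00:09.501 [INFO] cach░┃     
24-01-15 00:00:13.665 [INFO] db.p░┃     
24-01-15 00:00:13.483 [INFO] cach░┃     
24-01-15 00:00:16.662 [DEBUG] htt░┃     
24-01-15 00:00:18.542 [DEBUG] api░┃     
24-01-15 00:00:18.982 [WARN] db.p░┃     
24-01-15 00:00:20.205 [INFO] http░┃     
24-01-15 00:00:21.112 [INFO] cach░┃     
24-01-15 00:00:21.165 [INFO] queu░┃     
24-01-15 00:00:25.849 [WARN] queu░┃     
24-01-15 00:00:25.035 [INFO] auth▼┃     
━━━━━━━━━━━━━━━━━━━━━━━━━━━━━━━━━━┛     
  ┃                  ┃                  
  ┗━━━━━━━━━━━━━━━━━━┛                  
                                        


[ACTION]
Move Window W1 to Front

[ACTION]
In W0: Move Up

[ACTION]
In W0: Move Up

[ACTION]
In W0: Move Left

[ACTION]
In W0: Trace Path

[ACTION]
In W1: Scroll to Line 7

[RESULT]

                                        
                                        
━━━━━━━━━━━━━━━━━━━━━━━━━━━━━━━━━━┓     
ileEditor                         ┃     
──────────────────────────────────┨     
24-01-15 00:00:06.934 [DEBUG] cac▲┃     
24-01-15 00:00:07.981 [ERROR] aut░┃     
24-01-15 00:00:09.415 [INFO] db.p░┃     
24-01-15 00:00:09.501 [INFO] cach░┃     
24-01-15 00:00:13.665 [INFO] db.p░┃     
24-01-15 00:00:13.483 [INFO] cach░┃     
24-01-15 00:00:16.662 [DEBUG] htt░┃     
24-01-15 00:00:18.542 [DEBUG] api░┃     
24-01-15 00:00:18.982 [WARN] db.p░┃     
24-01-15 00:00:20.205 [INFO] http░┃     
24-01-15 00:00:21.112 [INFO] cach░┃     
24-01-15 00:00:21.165 [INFO] queu░┃     
24-01-15 00:00:25.849 [WARN] queu░┃     
24-01-15 00:00:25.035 [INFO] auth█┃     
24-01-15 00:00:29.155 [DEBUG] htt▼┃     
━━━━━━━━━━━━━━━━━━━━━━━━━━━━━━━━━━┛     
  ┃                  ┃                  
  ┗━━━━━━━━━━━━━━━━━━┛                  
                                        


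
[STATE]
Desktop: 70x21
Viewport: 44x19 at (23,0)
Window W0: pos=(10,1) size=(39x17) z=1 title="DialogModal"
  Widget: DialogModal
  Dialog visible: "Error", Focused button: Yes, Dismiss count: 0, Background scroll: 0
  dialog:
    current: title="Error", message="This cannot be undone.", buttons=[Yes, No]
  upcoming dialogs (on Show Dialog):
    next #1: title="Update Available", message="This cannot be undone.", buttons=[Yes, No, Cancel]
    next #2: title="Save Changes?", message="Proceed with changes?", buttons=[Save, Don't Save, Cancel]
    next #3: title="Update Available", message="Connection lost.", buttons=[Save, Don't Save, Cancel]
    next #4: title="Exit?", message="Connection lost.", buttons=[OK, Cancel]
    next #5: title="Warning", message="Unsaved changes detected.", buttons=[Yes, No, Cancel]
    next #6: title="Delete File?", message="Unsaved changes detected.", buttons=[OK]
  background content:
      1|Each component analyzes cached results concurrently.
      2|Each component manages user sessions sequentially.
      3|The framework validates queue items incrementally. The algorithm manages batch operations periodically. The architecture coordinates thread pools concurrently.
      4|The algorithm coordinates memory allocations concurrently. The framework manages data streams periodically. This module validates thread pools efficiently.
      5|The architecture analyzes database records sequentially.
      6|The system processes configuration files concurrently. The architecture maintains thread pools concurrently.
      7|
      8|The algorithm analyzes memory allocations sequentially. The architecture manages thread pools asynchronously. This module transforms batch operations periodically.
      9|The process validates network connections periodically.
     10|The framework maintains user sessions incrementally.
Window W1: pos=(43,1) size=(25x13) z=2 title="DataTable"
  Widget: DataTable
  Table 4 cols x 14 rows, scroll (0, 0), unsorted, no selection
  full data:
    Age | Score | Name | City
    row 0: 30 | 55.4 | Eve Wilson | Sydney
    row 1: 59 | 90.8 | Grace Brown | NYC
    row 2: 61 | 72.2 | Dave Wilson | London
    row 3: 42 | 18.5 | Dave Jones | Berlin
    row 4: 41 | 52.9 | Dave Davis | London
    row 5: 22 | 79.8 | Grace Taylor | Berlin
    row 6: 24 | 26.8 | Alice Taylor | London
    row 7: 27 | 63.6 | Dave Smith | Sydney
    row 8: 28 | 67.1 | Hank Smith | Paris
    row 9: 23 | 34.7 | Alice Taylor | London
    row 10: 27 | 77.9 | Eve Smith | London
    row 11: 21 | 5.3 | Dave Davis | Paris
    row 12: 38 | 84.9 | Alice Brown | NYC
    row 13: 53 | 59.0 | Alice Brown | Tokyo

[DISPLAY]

                                            
━━━━━━━━━━━━━━━━━━━━┏━━━━━━━━━━━━━━━━━━━━━━━
                    ┃ DataTable             
────────────────────┠───────────────────────
nt analyzes cached r┃Age│Score│Name        │
nt manages user sess┃───┼─────┼────────────┼
k validates queue it┃30 │55.4 │Eve Wilson  │
m coordinates memory┃59 │90.8 │Grace Brown │
──────────────────┐a┃61 │72.2 │Dave Wilson │
   Error          │i┃42 │18.5 │Dave Jones  │
cannot be undone. │ ┃41 │52.9 │Dave Davis  │
 [Yes]  No        │l┃22 │79.8 │Grace Taylor│
──────────────────┘o┃24 │26.8 │Alice Taylor│
k maintains user ses┗━━━━━━━━━━━━━━━━━━━━━━━
                         ┃                  
                         ┃                  
                         ┃                  
━━━━━━━━━━━━━━━━━━━━━━━━━┛                  
                                            


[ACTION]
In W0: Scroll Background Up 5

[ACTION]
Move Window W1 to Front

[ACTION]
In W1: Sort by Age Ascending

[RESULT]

                                            
━━━━━━━━━━━━━━━━━━━━┏━━━━━━━━━━━━━━━━━━━━━━━
                    ┃ DataTable             
────────────────────┠───────────────────────
nt analyzes cached r┃Ag▲│Score│Name        │
nt manages user sess┃───┼─────┼────────────┼
k validates queue it┃21 │5.3  │Dave Davis  │
m coordinates memory┃22 │79.8 │Grace Taylor│
──────────────────┐a┃23 │34.7 │Alice Taylor│
   Error          │i┃24 │26.8 │Alice Taylor│
cannot be undone. │ ┃27 │63.6 │Dave Smith  │
 [Yes]  No        │l┃27 │77.9 │Eve Smith   │
──────────────────┘o┃28 │67.1 │Hank Smith  │
k maintains user ses┗━━━━━━━━━━━━━━━━━━━━━━━
                         ┃                  
                         ┃                  
                         ┃                  
━━━━━━━━━━━━━━━━━━━━━━━━━┛                  
                                            


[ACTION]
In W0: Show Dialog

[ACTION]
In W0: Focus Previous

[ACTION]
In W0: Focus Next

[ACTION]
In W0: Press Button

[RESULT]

                                            
━━━━━━━━━━━━━━━━━━━━┏━━━━━━━━━━━━━━━━━━━━━━━
                    ┃ DataTable             
────────────────────┠───────────────────────
nt analyzes cached r┃Ag▲│Score│Name        │
nt manages user sess┃───┼─────┼────────────┼
k validates queue it┃21 │5.3  │Dave Davis  │
m coordinates memory┃22 │79.8 │Grace Taylor│
ture analyzes databa┃23 │34.7 │Alice Taylor│
rocesses configurati┃24 │26.8 │Alice Taylor│
                    ┃27 │63.6 │Dave Smith  │
m analyzes memory al┃27 │77.9 │Eve Smith   │
validates network co┃28 │67.1 │Hank Smith  │
k maintains user ses┗━━━━━━━━━━━━━━━━━━━━━━━
                         ┃                  
                         ┃                  
                         ┃                  
━━━━━━━━━━━━━━━━━━━━━━━━━┛                  
                                            


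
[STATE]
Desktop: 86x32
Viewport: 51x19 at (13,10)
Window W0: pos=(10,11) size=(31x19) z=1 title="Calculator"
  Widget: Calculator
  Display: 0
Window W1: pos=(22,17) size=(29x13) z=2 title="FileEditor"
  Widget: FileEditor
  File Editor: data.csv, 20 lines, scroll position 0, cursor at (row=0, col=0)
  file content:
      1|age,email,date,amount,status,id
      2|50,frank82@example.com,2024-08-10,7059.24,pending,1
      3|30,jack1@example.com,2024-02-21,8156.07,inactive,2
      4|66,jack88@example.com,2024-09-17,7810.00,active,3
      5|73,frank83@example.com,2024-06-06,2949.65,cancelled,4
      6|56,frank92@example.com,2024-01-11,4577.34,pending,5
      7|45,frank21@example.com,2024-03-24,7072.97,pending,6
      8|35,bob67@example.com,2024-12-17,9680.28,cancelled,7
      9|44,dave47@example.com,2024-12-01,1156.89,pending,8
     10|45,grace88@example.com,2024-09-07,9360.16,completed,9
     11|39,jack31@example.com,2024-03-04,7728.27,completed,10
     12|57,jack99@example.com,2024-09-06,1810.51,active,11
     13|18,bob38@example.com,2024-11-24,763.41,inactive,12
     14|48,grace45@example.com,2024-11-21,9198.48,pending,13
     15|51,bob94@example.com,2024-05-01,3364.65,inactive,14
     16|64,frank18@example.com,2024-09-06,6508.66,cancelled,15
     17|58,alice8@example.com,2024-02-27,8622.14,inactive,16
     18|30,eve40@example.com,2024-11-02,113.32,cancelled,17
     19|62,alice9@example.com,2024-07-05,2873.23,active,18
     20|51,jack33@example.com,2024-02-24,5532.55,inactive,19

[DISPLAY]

                                                   
━━━━━━━━━━━━━━━━━━━━━━━━━━━┓                       
alculator                  ┃                       
───────────────────────────┨                       
                          0┃                       
──┬───┬───┬───┐            ┃                       
7 │ 8 │ 9 │ ÷ │            ┃                       
──┼───┼──┏━━━━━━━━━━━━━━━━━━━━━━━━━━━┓             
4 │ 5 │ 6┃ FileEditor                ┃             
──┼───┼──┠───────────────────────────┨             
1 │ 2 │ 3┃█ge,email,date,amount,stat▲┃             
──┼───┼──┃50,frank82@example.com,202█┃             
0 │ . │ =┃30,jack1@example.com,2024-░┃             
──┼───┼──┃66,jack88@example.com,2024░┃             
C │ MC│ M┃73,frank83@example.com,202░┃             
──┴───┴──┃56,frank92@example.com,202░┃             
         ┃45,frank21@example.com,202░┃             
         ┃35,bob67@example.com,2024-░┃             
         ┃44,dave47@example.com,2024▼┃             


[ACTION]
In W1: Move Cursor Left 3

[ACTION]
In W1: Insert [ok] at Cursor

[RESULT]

                                                   
━━━━━━━━━━━━━━━━━━━━━━━━━━━┓                       
alculator                  ┃                       
───────────────────────────┨                       
                          0┃                       
──┬───┬───┬───┐            ┃                       
7 │ 8 │ 9 │ ÷ │            ┃                       
──┼───┼──┏━━━━━━━━━━━━━━━━━━━━━━━━━━━┓             
4 │ 5 │ 6┃ FileEditor                ┃             
──┼───┼──┠───────────────────────────┨             
1 │ 2 │ 3┃ok█ge,email,date,amount,st▲┃             
──┼───┼──┃50,frank82@example.com,202█┃             
0 │ . │ =┃30,jack1@example.com,2024-░┃             
──┼───┼──┃66,jack88@example.com,2024░┃             
C │ MC│ M┃73,frank83@example.com,202░┃             
──┴───┴──┃56,frank92@example.com,202░┃             
         ┃45,frank21@example.com,202░┃             
         ┃35,bob67@example.com,2024-░┃             
         ┃44,dave47@example.com,2024▼┃             


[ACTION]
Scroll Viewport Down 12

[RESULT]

───────────────────────────┨                       
                          0┃                       
──┬───┬───┬───┐            ┃                       
7 │ 8 │ 9 │ ÷ │            ┃                       
──┼───┼──┏━━━━━━━━━━━━━━━━━━━━━━━━━━━┓             
4 │ 5 │ 6┃ FileEditor                ┃             
──┼───┼──┠───────────────────────────┨             
1 │ 2 │ 3┃ok█ge,email,date,amount,st▲┃             
──┼───┼──┃50,frank82@example.com,202█┃             
0 │ . │ =┃30,jack1@example.com,2024-░┃             
──┼───┼──┃66,jack88@example.com,2024░┃             
C │ MC│ M┃73,frank83@example.com,202░┃             
──┴───┴──┃56,frank92@example.com,202░┃             
         ┃45,frank21@example.com,202░┃             
         ┃35,bob67@example.com,2024-░┃             
         ┃44,dave47@example.com,2024▼┃             
━━━━━━━━━┗━━━━━━━━━━━━━━━━━━━━━━━━━━━┛             
                                                   
                                                   


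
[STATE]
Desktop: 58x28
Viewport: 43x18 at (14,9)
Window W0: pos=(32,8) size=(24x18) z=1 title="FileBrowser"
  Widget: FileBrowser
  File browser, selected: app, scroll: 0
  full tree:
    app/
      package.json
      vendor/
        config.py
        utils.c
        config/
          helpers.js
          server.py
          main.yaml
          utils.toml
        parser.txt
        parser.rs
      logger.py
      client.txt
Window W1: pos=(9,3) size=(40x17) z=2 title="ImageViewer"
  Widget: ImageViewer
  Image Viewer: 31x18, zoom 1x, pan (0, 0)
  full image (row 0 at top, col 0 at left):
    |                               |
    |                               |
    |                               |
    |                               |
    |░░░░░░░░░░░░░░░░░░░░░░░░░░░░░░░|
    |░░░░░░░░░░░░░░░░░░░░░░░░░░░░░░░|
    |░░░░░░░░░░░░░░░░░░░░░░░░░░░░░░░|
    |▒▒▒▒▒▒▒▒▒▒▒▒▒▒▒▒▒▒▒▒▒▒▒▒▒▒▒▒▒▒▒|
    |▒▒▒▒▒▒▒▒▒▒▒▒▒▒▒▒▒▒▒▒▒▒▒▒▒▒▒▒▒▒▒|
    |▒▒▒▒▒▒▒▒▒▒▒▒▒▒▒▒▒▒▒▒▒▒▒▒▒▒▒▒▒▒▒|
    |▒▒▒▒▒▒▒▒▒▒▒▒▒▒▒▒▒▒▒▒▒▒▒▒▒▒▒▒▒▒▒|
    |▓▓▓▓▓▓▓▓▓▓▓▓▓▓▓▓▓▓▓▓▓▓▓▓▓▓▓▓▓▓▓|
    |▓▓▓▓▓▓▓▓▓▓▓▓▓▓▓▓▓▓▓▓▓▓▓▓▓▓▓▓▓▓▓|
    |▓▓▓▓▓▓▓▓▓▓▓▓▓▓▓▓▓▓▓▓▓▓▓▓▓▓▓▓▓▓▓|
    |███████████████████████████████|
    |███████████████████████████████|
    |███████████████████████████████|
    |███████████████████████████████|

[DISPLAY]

                                  ┃      ┃ 
░░░░░░░░░░░░░░░░░░░░░░░░░░░       ┃──────┨ 
░░░░░░░░░░░░░░░░░░░░░░░░░░░       ┃      ┃ 
░░░░░░░░░░░░░░░░░░░░░░░░░░░       ┃      ┃ 
▒▒▒▒▒▒▒▒▒▒▒▒▒▒▒▒▒▒▒▒▒▒▒▒▒▒▒       ┃      ┃ 
▒▒▒▒▒▒▒▒▒▒▒▒▒▒▒▒▒▒▒▒▒▒▒▒▒▒▒       ┃      ┃ 
▒▒▒▒▒▒▒▒▒▒▒▒▒▒▒▒▒▒▒▒▒▒▒▒▒▒▒       ┃      ┃ 
▒▒▒▒▒▒▒▒▒▒▒▒▒▒▒▒▒▒▒▒▒▒▒▒▒▒▒       ┃      ┃ 
▓▓▓▓▓▓▓▓▓▓▓▓▓▓▓▓▓▓▓▓▓▓▓▓▓▓▓       ┃      ┃ 
▓▓▓▓▓▓▓▓▓▓▓▓▓▓▓▓▓▓▓▓▓▓▓▓▓▓▓       ┃      ┃ 
━━━━━━━━━━━━━━━━━━━━━━━━━━━━━━━━━━┛      ┃ 
                  ┃                      ┃ 
                  ┃                      ┃ 
                  ┃                      ┃ 
                  ┃                      ┃ 
                  ┃                      ┃ 
                  ┗━━━━━━━━━━━━━━━━━━━━━━┛ 
                                           


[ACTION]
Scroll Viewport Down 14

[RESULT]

░░░░░░░░░░░░░░░░░░░░░░░░░░░       ┃──────┨ 
░░░░░░░░░░░░░░░░░░░░░░░░░░░       ┃      ┃ 
░░░░░░░░░░░░░░░░░░░░░░░░░░░       ┃      ┃ 
▒▒▒▒▒▒▒▒▒▒▒▒▒▒▒▒▒▒▒▒▒▒▒▒▒▒▒       ┃      ┃ 
▒▒▒▒▒▒▒▒▒▒▒▒▒▒▒▒▒▒▒▒▒▒▒▒▒▒▒       ┃      ┃ 
▒▒▒▒▒▒▒▒▒▒▒▒▒▒▒▒▒▒▒▒▒▒▒▒▒▒▒       ┃      ┃ 
▒▒▒▒▒▒▒▒▒▒▒▒▒▒▒▒▒▒▒▒▒▒▒▒▒▒▒       ┃      ┃ 
▓▓▓▓▓▓▓▓▓▓▓▓▓▓▓▓▓▓▓▓▓▓▓▓▓▓▓       ┃      ┃ 
▓▓▓▓▓▓▓▓▓▓▓▓▓▓▓▓▓▓▓▓▓▓▓▓▓▓▓       ┃      ┃ 
━━━━━━━━━━━━━━━━━━━━━━━━━━━━━━━━━━┛      ┃ 
                  ┃                      ┃ 
                  ┃                      ┃ 
                  ┃                      ┃ 
                  ┃                      ┃ 
                  ┃                      ┃ 
                  ┗━━━━━━━━━━━━━━━━━━━━━━┛ 
                                           
                                           


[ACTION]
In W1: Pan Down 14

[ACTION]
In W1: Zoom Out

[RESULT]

                                  ┃──────┨ 
                                  ┃      ┃ 
                                  ┃      ┃ 
                                  ┃      ┃ 
                                  ┃      ┃ 
                                  ┃      ┃ 
                                  ┃      ┃ 
                                  ┃      ┃ 
                                  ┃      ┃ 
━━━━━━━━━━━━━━━━━━━━━━━━━━━━━━━━━━┛      ┃ 
                  ┃                      ┃ 
                  ┃                      ┃ 
                  ┃                      ┃ 
                  ┃                      ┃ 
                  ┃                      ┃ 
                  ┗━━━━━━━━━━━━━━━━━━━━━━┛ 
                                           
                                           
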